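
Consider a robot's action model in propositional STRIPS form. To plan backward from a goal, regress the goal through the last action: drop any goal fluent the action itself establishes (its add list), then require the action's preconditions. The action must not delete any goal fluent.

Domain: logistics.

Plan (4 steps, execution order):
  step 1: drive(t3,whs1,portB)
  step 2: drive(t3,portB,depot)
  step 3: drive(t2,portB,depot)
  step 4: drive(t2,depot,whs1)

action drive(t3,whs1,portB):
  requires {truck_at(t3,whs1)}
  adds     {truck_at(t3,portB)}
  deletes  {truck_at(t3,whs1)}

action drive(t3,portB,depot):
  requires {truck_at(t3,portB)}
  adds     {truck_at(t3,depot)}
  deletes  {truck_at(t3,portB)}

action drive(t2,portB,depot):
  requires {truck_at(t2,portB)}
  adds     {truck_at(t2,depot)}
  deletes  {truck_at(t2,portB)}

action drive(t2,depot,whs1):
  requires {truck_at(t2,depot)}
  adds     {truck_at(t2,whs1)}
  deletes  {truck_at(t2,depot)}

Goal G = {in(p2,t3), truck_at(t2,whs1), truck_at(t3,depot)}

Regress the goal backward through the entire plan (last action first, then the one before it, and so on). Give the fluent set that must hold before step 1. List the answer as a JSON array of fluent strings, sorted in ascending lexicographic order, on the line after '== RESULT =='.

Work backward from the goal:
  through step 4 (drive(t2,depot,whs1)): drop {truck_at(t2,whs1)}, keep {in(p2,t3), truck_at(t3,depot)}, require {truck_at(t2,depot)}
    → {in(p2,t3), truck_at(t2,depot), truck_at(t3,depot)}
  through step 3 (drive(t2,portB,depot)): drop {truck_at(t2,depot)}, keep {in(p2,t3), truck_at(t3,depot)}, require {truck_at(t2,portB)}
    → {in(p2,t3), truck_at(t2,portB), truck_at(t3,depot)}
  through step 2 (drive(t3,portB,depot)): drop {truck_at(t3,depot)}, keep {in(p2,t3), truck_at(t2,portB)}, require {truck_at(t3,portB)}
    → {in(p2,t3), truck_at(t2,portB), truck_at(t3,portB)}
  through step 1 (drive(t3,whs1,portB)): drop {truck_at(t3,portB)}, keep {in(p2,t3), truck_at(t2,portB)}, require {truck_at(t3,whs1)}
    → {in(p2,t3), truck_at(t2,portB), truck_at(t3,whs1)}

== RESULT ==
["in(p2,t3)", "truck_at(t2,portB)", "truck_at(t3,whs1)"]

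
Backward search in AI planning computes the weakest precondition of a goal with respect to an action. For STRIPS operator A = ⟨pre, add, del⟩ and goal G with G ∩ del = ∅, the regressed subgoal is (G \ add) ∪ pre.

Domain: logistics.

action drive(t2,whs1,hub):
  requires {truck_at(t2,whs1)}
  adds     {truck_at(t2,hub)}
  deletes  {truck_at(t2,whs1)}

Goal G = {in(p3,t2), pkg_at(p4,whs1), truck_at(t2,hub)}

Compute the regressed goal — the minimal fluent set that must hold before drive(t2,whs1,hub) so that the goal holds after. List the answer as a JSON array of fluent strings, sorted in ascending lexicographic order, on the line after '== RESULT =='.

Compute (G \ add) ∪ pre:
  G ∩ del = {}  (empty — regression defined)
  G \ add = {in(p3,t2), pkg_at(p4,whs1), truck_at(t2,hub)} \ {truck_at(t2,hub)} = {in(p3,t2), pkg_at(p4,whs1)}
  ∪ pre   = {in(p3,t2), pkg_at(p4,whs1)} ∪ {truck_at(t2,whs1)}
          = {in(p3,t2), pkg_at(p4,whs1), truck_at(t2,whs1)}

== RESULT ==
["in(p3,t2)", "pkg_at(p4,whs1)", "truck_at(t2,whs1)"]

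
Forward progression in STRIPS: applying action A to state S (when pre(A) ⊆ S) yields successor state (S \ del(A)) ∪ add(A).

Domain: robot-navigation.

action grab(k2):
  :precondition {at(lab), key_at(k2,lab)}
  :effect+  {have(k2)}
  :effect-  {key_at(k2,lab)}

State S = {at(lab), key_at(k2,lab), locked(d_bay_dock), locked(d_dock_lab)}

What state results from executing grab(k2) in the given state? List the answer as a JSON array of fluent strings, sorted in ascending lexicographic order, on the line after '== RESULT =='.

Compute (S \ del) ∪ add:
  pre ⊆ S: {at(lab), key_at(k2,lab)} ⊆ S  — applicable
  S \ del = {at(lab), locked(d_bay_dock), locked(d_dock_lab)}
  ∪ add   = {at(lab), have(k2), locked(d_bay_dock), locked(d_dock_lab)}

== RESULT ==
["at(lab)", "have(k2)", "locked(d_bay_dock)", "locked(d_dock_lab)"]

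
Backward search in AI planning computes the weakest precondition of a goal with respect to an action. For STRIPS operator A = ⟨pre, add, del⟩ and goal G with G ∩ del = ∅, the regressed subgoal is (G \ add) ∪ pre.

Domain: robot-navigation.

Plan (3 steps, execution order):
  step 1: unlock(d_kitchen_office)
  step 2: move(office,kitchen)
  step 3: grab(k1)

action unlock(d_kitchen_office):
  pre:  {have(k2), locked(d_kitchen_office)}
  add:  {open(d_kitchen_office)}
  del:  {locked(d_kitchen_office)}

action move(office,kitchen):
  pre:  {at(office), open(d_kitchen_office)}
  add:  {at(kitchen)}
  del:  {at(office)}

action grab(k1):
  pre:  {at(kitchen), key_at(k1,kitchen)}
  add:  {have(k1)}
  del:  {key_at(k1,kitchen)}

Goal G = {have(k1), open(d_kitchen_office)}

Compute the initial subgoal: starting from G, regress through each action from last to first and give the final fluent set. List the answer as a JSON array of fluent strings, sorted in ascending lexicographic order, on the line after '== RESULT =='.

Regress step by step:
  through step 3 (grab(k1)): drop {have(k1)}, keep {open(d_kitchen_office)}, require {at(kitchen), key_at(k1,kitchen)}
    → {at(kitchen), key_at(k1,kitchen), open(d_kitchen_office)}
  through step 2 (move(office,kitchen)): drop {at(kitchen)}, keep {key_at(k1,kitchen), open(d_kitchen_office)}, require {at(office), open(d_kitchen_office)}
    → {at(office), key_at(k1,kitchen), open(d_kitchen_office)}
  through step 1 (unlock(d_kitchen_office)): drop {open(d_kitchen_office)}, keep {at(office), key_at(k1,kitchen)}, require {have(k2), locked(d_kitchen_office)}
    → {at(office), have(k2), key_at(k1,kitchen), locked(d_kitchen_office)}

== RESULT ==
["at(office)", "have(k2)", "key_at(k1,kitchen)", "locked(d_kitchen_office)"]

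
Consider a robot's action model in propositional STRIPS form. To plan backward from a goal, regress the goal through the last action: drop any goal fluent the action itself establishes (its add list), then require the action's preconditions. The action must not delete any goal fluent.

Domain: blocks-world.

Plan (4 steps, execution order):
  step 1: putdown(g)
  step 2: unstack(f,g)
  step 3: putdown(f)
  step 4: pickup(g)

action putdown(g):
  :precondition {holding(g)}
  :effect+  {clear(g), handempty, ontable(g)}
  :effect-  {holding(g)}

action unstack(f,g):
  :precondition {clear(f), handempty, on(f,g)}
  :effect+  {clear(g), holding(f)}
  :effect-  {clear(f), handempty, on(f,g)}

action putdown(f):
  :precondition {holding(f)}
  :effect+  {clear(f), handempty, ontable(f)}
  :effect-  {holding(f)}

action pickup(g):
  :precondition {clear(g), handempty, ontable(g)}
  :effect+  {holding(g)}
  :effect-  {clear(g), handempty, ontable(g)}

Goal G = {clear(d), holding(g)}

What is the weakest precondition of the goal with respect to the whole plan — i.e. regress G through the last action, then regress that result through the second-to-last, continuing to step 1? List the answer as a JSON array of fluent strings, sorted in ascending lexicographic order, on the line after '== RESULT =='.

Work backward from the goal:
  through step 4 (pickup(g)): drop {holding(g)}, keep {clear(d)}, require {clear(g), handempty, ontable(g)}
    → {clear(d), clear(g), handempty, ontable(g)}
  through step 3 (putdown(f)): drop {handempty}, keep {clear(d), clear(g), ontable(g)}, require {holding(f)}
    → {clear(d), clear(g), holding(f), ontable(g)}
  through step 2 (unstack(f,g)): drop {clear(g), holding(f)}, keep {clear(d), ontable(g)}, require {clear(f), handempty, on(f,g)}
    → {clear(d), clear(f), handempty, on(f,g), ontable(g)}
  through step 1 (putdown(g)): drop {handempty, ontable(g)}, keep {clear(d), clear(f), on(f,g)}, require {holding(g)}
    → {clear(d), clear(f), holding(g), on(f,g)}

== RESULT ==
["clear(d)", "clear(f)", "holding(g)", "on(f,g)"]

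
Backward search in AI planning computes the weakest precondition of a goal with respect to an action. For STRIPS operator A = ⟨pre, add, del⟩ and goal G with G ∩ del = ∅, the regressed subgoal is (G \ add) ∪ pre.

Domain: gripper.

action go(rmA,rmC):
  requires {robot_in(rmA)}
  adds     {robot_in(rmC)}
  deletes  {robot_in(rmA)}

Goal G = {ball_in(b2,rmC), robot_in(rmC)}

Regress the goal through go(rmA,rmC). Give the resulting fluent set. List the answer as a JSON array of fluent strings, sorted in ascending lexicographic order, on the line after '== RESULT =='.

Regress:
  G ∩ del = {}  (empty — regression defined)
  G \ add = {ball_in(b2,rmC), robot_in(rmC)} \ {robot_in(rmC)} = {ball_in(b2,rmC)}
  ∪ pre   = {ball_in(b2,rmC)} ∪ {robot_in(rmA)}
          = {ball_in(b2,rmC), robot_in(rmA)}

== RESULT ==
["ball_in(b2,rmC)", "robot_in(rmA)"]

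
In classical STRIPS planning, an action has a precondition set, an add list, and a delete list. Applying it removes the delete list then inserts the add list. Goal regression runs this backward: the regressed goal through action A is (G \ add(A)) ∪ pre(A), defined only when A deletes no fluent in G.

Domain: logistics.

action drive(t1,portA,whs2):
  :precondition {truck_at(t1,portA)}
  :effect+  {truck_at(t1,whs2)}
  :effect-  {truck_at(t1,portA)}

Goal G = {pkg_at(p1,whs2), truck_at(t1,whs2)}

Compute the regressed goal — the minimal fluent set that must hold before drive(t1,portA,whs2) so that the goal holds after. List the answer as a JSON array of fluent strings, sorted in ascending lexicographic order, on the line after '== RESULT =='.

Compute (G \ add) ∪ pre:
  G ∩ del = {}  (empty — regression defined)
  G \ add = {pkg_at(p1,whs2), truck_at(t1,whs2)} \ {truck_at(t1,whs2)} = {pkg_at(p1,whs2)}
  ∪ pre   = {pkg_at(p1,whs2)} ∪ {truck_at(t1,portA)}
          = {pkg_at(p1,whs2), truck_at(t1,portA)}

== RESULT ==
["pkg_at(p1,whs2)", "truck_at(t1,portA)"]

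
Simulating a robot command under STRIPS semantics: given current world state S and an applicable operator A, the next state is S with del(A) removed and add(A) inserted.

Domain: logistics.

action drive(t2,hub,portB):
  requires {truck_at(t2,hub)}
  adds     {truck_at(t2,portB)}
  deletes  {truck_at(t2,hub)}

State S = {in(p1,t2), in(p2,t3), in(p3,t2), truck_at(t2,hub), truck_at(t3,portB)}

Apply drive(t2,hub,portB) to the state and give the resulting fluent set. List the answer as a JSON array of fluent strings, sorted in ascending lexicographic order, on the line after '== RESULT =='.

Progress:
  pre ⊆ S: {truck_at(t2,hub)} ⊆ S  — applicable
  S \ del = {in(p1,t2), in(p2,t3), in(p3,t2), truck_at(t3,portB)}
  ∪ add   = {in(p1,t2), in(p2,t3), in(p3,t2), truck_at(t2,portB), truck_at(t3,portB)}

== RESULT ==
["in(p1,t2)", "in(p2,t3)", "in(p3,t2)", "truck_at(t2,portB)", "truck_at(t3,portB)"]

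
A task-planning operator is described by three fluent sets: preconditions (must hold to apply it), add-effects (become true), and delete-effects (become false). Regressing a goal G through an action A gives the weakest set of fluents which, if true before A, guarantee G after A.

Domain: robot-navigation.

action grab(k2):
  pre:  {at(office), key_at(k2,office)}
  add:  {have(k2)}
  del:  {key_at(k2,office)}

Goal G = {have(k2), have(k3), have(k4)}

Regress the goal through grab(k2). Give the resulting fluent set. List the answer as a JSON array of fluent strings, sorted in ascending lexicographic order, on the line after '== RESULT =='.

Compute (G \ add) ∪ pre:
  G ∩ del = {}  (empty — regression defined)
  G \ add = {have(k2), have(k3), have(k4)} \ {have(k2)} = {have(k3), have(k4)}
  ∪ pre   = {have(k3), have(k4)} ∪ {at(office), key_at(k2,office)}
          = {at(office), have(k3), have(k4), key_at(k2,office)}

== RESULT ==
["at(office)", "have(k3)", "have(k4)", "key_at(k2,office)"]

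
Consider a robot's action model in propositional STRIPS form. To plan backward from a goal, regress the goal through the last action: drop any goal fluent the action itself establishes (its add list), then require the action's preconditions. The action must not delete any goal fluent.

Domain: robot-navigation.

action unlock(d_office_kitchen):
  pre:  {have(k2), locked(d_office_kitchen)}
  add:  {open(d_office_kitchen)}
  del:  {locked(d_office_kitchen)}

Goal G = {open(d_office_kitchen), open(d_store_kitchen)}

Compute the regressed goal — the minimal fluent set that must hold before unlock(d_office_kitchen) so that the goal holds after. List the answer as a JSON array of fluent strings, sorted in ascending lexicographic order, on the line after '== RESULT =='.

Compute (G \ add) ∪ pre:
  G ∩ del = {}  (empty — regression defined)
  G \ add = {open(d_office_kitchen), open(d_store_kitchen)} \ {open(d_office_kitchen)} = {open(d_store_kitchen)}
  ∪ pre   = {open(d_store_kitchen)} ∪ {have(k2), locked(d_office_kitchen)}
          = {have(k2), locked(d_office_kitchen), open(d_store_kitchen)}

== RESULT ==
["have(k2)", "locked(d_office_kitchen)", "open(d_store_kitchen)"]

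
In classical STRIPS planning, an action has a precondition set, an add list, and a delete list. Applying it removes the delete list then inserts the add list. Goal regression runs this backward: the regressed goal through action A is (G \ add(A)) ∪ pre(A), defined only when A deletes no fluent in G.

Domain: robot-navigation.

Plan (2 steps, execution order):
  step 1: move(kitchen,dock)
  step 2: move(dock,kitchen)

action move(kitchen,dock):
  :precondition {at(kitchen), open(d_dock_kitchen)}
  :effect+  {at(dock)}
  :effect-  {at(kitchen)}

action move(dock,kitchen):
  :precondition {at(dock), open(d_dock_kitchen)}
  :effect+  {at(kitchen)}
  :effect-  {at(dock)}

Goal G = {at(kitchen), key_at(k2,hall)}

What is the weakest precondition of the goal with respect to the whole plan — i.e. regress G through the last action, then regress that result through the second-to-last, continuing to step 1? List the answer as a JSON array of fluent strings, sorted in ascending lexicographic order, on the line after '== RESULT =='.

Regress step by step:
  through step 2 (move(dock,kitchen)): drop {at(kitchen)}, keep {key_at(k2,hall)}, require {at(dock), open(d_dock_kitchen)}
    → {at(dock), key_at(k2,hall), open(d_dock_kitchen)}
  through step 1 (move(kitchen,dock)): drop {at(dock)}, keep {key_at(k2,hall), open(d_dock_kitchen)}, require {at(kitchen), open(d_dock_kitchen)}
    → {at(kitchen), key_at(k2,hall), open(d_dock_kitchen)}

== RESULT ==
["at(kitchen)", "key_at(k2,hall)", "open(d_dock_kitchen)"]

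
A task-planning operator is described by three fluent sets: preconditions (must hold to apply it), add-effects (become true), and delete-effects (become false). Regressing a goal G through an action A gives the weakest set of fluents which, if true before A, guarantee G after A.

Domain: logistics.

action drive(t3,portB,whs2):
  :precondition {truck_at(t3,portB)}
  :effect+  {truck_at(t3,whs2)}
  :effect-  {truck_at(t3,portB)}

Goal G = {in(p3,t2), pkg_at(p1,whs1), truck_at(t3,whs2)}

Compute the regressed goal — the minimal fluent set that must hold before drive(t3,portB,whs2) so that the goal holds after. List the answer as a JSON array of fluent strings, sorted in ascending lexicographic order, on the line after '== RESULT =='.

Compute (G \ add) ∪ pre:
  G ∩ del = {}  (empty — regression defined)
  G \ add = {in(p3,t2), pkg_at(p1,whs1), truck_at(t3,whs2)} \ {truck_at(t3,whs2)} = {in(p3,t2), pkg_at(p1,whs1)}
  ∪ pre   = {in(p3,t2), pkg_at(p1,whs1)} ∪ {truck_at(t3,portB)}
          = {in(p3,t2), pkg_at(p1,whs1), truck_at(t3,portB)}

== RESULT ==
["in(p3,t2)", "pkg_at(p1,whs1)", "truck_at(t3,portB)"]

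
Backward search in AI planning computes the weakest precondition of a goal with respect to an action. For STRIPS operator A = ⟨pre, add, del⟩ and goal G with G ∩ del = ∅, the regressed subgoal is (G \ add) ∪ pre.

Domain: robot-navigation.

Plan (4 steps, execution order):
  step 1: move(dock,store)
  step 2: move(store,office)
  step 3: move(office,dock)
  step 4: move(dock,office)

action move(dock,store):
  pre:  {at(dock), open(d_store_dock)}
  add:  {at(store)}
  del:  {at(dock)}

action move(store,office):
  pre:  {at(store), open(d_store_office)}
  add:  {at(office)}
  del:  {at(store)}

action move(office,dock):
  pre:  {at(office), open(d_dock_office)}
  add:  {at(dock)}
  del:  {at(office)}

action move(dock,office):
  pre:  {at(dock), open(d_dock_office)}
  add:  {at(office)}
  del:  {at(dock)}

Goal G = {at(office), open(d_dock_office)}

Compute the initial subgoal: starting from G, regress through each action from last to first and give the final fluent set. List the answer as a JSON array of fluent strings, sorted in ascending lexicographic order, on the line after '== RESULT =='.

Regress step by step:
  through step 4 (move(dock,office)): drop {at(office)}, keep {open(d_dock_office)}, require {at(dock), open(d_dock_office)}
    → {at(dock), open(d_dock_office)}
  through step 3 (move(office,dock)): drop {at(dock)}, keep {open(d_dock_office)}, require {at(office), open(d_dock_office)}
    → {at(office), open(d_dock_office)}
  through step 2 (move(store,office)): drop {at(office)}, keep {open(d_dock_office)}, require {at(store), open(d_store_office)}
    → {at(store), open(d_dock_office), open(d_store_office)}
  through step 1 (move(dock,store)): drop {at(store)}, keep {open(d_dock_office), open(d_store_office)}, require {at(dock), open(d_store_dock)}
    → {at(dock), open(d_dock_office), open(d_store_dock), open(d_store_office)}

== RESULT ==
["at(dock)", "open(d_dock_office)", "open(d_store_dock)", "open(d_store_office)"]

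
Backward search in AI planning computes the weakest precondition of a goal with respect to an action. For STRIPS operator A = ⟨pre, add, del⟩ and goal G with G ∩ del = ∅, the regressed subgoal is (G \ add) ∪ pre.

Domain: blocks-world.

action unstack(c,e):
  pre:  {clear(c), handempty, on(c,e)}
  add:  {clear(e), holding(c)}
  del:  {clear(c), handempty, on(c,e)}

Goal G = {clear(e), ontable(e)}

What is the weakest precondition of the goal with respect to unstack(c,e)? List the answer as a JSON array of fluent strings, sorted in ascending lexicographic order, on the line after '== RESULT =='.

Compute (G \ add) ∪ pre:
  G ∩ del = {}  (empty — regression defined)
  G \ add = {clear(e), ontable(e)} \ {clear(e), holding(c)} = {ontable(e)}
  ∪ pre   = {ontable(e)} ∪ {clear(c), handempty, on(c,e)}
          = {clear(c), handempty, on(c,e), ontable(e)}

== RESULT ==
["clear(c)", "handempty", "on(c,e)", "ontable(e)"]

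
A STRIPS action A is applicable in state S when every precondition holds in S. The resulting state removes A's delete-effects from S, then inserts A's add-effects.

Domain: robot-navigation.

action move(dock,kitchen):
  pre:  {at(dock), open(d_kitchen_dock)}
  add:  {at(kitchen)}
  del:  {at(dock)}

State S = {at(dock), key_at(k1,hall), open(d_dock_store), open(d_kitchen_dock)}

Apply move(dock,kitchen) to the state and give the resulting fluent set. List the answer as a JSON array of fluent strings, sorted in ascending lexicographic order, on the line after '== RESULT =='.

Compute (S \ del) ∪ add:
  pre ⊆ S: {at(dock), open(d_kitchen_dock)} ⊆ S  — applicable
  S \ del = {key_at(k1,hall), open(d_dock_store), open(d_kitchen_dock)}
  ∪ add   = {at(kitchen), key_at(k1,hall), open(d_dock_store), open(d_kitchen_dock)}

== RESULT ==
["at(kitchen)", "key_at(k1,hall)", "open(d_dock_store)", "open(d_kitchen_dock)"]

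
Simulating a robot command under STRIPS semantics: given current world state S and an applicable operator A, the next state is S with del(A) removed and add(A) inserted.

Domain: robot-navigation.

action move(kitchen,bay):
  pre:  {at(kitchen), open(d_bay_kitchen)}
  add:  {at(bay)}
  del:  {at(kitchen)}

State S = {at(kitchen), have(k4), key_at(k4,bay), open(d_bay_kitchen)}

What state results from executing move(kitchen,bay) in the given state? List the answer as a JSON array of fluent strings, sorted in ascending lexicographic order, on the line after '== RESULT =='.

Progress:
  pre ⊆ S: {at(kitchen), open(d_bay_kitchen)} ⊆ S  — applicable
  S \ del = {have(k4), key_at(k4,bay), open(d_bay_kitchen)}
  ∪ add   = {at(bay), have(k4), key_at(k4,bay), open(d_bay_kitchen)}

== RESULT ==
["at(bay)", "have(k4)", "key_at(k4,bay)", "open(d_bay_kitchen)"]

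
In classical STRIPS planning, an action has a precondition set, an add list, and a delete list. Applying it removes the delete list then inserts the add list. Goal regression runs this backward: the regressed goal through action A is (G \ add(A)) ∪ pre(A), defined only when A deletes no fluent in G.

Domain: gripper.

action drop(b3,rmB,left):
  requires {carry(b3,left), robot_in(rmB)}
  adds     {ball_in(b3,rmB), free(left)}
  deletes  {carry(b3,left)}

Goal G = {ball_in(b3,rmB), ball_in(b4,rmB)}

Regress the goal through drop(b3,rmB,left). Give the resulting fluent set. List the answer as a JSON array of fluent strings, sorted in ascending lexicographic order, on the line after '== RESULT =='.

Regress:
  G ∩ del = {}  (empty — regression defined)
  G \ add = {ball_in(b3,rmB), ball_in(b4,rmB)} \ {ball_in(b3,rmB), free(left)} = {ball_in(b4,rmB)}
  ∪ pre   = {ball_in(b4,rmB)} ∪ {carry(b3,left), robot_in(rmB)}
          = {ball_in(b4,rmB), carry(b3,left), robot_in(rmB)}

== RESULT ==
["ball_in(b4,rmB)", "carry(b3,left)", "robot_in(rmB)"]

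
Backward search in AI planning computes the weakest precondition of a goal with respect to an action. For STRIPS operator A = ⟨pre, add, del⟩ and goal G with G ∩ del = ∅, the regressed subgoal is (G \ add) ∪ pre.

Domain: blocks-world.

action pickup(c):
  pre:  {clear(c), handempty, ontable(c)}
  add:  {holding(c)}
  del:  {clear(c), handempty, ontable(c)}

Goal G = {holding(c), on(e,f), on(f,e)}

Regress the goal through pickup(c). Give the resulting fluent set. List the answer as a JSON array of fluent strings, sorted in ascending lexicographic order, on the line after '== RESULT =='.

Compute (G \ add) ∪ pre:
  G ∩ del = {}  (empty — regression defined)
  G \ add = {holding(c), on(e,f), on(f,e)} \ {holding(c)} = {on(e,f), on(f,e)}
  ∪ pre   = {on(e,f), on(f,e)} ∪ {clear(c), handempty, ontable(c)}
          = {clear(c), handempty, on(e,f), on(f,e), ontable(c)}

== RESULT ==
["clear(c)", "handempty", "on(e,f)", "on(f,e)", "ontable(c)"]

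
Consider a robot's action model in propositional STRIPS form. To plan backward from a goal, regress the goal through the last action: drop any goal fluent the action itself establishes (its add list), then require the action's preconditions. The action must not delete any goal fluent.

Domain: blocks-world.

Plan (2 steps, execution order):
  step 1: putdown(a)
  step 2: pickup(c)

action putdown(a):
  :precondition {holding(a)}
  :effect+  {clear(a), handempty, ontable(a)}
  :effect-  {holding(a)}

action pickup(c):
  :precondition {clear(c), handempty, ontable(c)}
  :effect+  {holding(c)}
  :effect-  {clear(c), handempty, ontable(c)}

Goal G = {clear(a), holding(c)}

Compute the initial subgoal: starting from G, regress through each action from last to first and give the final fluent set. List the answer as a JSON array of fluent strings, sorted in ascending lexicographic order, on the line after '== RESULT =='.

Regress step by step:
  through step 2 (pickup(c)): drop {holding(c)}, keep {clear(a)}, require {clear(c), handempty, ontable(c)}
    → {clear(a), clear(c), handempty, ontable(c)}
  through step 1 (putdown(a)): drop {clear(a), handempty}, keep {clear(c), ontable(c)}, require {holding(a)}
    → {clear(c), holding(a), ontable(c)}

== RESULT ==
["clear(c)", "holding(a)", "ontable(c)"]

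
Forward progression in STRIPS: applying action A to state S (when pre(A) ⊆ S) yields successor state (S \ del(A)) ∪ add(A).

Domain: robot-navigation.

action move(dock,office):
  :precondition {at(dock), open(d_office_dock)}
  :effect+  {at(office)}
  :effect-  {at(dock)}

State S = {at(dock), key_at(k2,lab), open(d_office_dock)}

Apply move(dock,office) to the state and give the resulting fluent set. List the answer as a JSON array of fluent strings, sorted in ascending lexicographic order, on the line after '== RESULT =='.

Progress:
  pre ⊆ S: {at(dock), open(d_office_dock)} ⊆ S  — applicable
  S \ del = {key_at(k2,lab), open(d_office_dock)}
  ∪ add   = {at(office), key_at(k2,lab), open(d_office_dock)}

== RESULT ==
["at(office)", "key_at(k2,lab)", "open(d_office_dock)"]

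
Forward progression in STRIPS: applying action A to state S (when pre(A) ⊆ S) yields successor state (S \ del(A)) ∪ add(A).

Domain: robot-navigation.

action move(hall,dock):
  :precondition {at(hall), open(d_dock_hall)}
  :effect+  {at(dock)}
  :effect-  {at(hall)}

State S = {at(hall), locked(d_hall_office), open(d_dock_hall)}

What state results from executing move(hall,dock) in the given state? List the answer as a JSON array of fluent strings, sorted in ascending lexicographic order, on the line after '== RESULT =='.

Compute (S \ del) ∪ add:
  pre ⊆ S: {at(hall), open(d_dock_hall)} ⊆ S  — applicable
  S \ del = {locked(d_hall_office), open(d_dock_hall)}
  ∪ add   = {at(dock), locked(d_hall_office), open(d_dock_hall)}

== RESULT ==
["at(dock)", "locked(d_hall_office)", "open(d_dock_hall)"]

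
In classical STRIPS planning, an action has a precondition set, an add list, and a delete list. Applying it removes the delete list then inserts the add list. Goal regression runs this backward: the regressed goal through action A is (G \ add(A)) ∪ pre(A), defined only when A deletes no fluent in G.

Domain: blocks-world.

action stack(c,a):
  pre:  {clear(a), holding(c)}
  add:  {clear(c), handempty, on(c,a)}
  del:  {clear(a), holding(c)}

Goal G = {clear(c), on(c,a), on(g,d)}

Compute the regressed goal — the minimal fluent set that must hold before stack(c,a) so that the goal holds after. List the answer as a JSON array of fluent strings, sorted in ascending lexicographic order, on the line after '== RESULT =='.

Compute (G \ add) ∪ pre:
  G ∩ del = {}  (empty — regression defined)
  G \ add = {clear(c), on(c,a), on(g,d)} \ {clear(c), handempty, on(c,a)} = {on(g,d)}
  ∪ pre   = {on(g,d)} ∪ {clear(a), holding(c)}
          = {clear(a), holding(c), on(g,d)}

== RESULT ==
["clear(a)", "holding(c)", "on(g,d)"]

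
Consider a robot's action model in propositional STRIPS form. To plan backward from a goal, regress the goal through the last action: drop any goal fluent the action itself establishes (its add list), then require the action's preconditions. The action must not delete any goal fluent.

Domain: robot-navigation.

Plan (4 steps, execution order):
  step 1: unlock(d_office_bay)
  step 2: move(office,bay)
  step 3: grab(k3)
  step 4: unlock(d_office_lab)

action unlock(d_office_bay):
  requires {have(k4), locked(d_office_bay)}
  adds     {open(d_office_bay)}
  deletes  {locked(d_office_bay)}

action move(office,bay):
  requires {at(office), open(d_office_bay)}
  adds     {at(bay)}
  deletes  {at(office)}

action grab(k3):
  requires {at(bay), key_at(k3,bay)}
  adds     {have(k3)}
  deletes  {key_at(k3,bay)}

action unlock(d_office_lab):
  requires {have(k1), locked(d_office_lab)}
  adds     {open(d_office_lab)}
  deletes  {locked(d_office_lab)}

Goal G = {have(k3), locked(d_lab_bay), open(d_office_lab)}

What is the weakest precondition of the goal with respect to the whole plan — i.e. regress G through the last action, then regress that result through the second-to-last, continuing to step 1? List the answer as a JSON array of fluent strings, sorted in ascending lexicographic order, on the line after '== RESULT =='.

Work backward from the goal:
  through step 4 (unlock(d_office_lab)): drop {open(d_office_lab)}, keep {have(k3), locked(d_lab_bay)}, require {have(k1), locked(d_office_lab)}
    → {have(k1), have(k3), locked(d_lab_bay), locked(d_office_lab)}
  through step 3 (grab(k3)): drop {have(k3)}, keep {have(k1), locked(d_lab_bay), locked(d_office_lab)}, require {at(bay), key_at(k3,bay)}
    → {at(bay), have(k1), key_at(k3,bay), locked(d_lab_bay), locked(d_office_lab)}
  through step 2 (move(office,bay)): drop {at(bay)}, keep {have(k1), key_at(k3,bay), locked(d_lab_bay), locked(d_office_lab)}, require {at(office), open(d_office_bay)}
    → {at(office), have(k1), key_at(k3,bay), locked(d_lab_bay), locked(d_office_lab), open(d_office_bay)}
  through step 1 (unlock(d_office_bay)): drop {open(d_office_bay)}, keep {at(office), have(k1), key_at(k3,bay), locked(d_lab_bay), locked(d_office_lab)}, require {have(k4), locked(d_office_bay)}
    → {at(office), have(k1), have(k4), key_at(k3,bay), locked(d_lab_bay), locked(d_office_bay), locked(d_office_lab)}

== RESULT ==
["at(office)", "have(k1)", "have(k4)", "key_at(k3,bay)", "locked(d_lab_bay)", "locked(d_office_bay)", "locked(d_office_lab)"]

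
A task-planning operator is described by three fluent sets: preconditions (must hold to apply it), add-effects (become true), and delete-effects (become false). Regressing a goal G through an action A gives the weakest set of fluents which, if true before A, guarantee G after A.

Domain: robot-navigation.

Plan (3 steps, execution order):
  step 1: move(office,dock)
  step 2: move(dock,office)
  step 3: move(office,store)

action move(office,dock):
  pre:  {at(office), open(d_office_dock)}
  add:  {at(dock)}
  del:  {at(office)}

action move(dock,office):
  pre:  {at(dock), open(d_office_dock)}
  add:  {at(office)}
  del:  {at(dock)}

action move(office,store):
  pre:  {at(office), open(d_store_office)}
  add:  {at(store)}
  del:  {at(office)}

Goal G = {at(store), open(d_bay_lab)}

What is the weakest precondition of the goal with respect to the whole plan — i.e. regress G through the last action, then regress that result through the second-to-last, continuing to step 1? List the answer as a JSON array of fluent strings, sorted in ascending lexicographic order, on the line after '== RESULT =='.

Regress step by step:
  through step 3 (move(office,store)): drop {at(store)}, keep {open(d_bay_lab)}, require {at(office), open(d_store_office)}
    → {at(office), open(d_bay_lab), open(d_store_office)}
  through step 2 (move(dock,office)): drop {at(office)}, keep {open(d_bay_lab), open(d_store_office)}, require {at(dock), open(d_office_dock)}
    → {at(dock), open(d_bay_lab), open(d_office_dock), open(d_store_office)}
  through step 1 (move(office,dock)): drop {at(dock)}, keep {open(d_bay_lab), open(d_office_dock), open(d_store_office)}, require {at(office), open(d_office_dock)}
    → {at(office), open(d_bay_lab), open(d_office_dock), open(d_store_office)}

== RESULT ==
["at(office)", "open(d_bay_lab)", "open(d_office_dock)", "open(d_store_office)"]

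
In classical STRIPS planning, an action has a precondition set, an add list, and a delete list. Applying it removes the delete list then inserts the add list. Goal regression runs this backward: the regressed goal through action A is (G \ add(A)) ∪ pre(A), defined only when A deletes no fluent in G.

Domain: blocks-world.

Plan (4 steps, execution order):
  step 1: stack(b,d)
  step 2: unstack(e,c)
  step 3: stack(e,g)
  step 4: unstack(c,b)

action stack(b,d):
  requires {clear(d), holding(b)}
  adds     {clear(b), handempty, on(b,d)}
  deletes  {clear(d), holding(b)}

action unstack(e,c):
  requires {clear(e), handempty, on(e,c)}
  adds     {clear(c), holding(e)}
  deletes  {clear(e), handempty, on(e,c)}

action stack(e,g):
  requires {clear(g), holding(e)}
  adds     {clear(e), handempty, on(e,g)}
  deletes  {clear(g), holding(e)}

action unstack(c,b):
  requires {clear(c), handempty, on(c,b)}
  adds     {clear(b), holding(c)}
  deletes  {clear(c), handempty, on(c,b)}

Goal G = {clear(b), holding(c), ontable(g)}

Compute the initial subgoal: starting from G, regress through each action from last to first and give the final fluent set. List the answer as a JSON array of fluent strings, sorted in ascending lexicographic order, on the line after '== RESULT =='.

Work backward from the goal:
  through step 4 (unstack(c,b)): drop {clear(b), holding(c)}, keep {ontable(g)}, require {clear(c), handempty, on(c,b)}
    → {clear(c), handempty, on(c,b), ontable(g)}
  through step 3 (stack(e,g)): drop {handempty}, keep {clear(c), on(c,b), ontable(g)}, require {clear(g), holding(e)}
    → {clear(c), clear(g), holding(e), on(c,b), ontable(g)}
  through step 2 (unstack(e,c)): drop {clear(c), holding(e)}, keep {clear(g), on(c,b), ontable(g)}, require {clear(e), handempty, on(e,c)}
    → {clear(e), clear(g), handempty, on(c,b), on(e,c), ontable(g)}
  through step 1 (stack(b,d)): drop {handempty}, keep {clear(e), clear(g), on(c,b), on(e,c), ontable(g)}, require {clear(d), holding(b)}
    → {clear(d), clear(e), clear(g), holding(b), on(c,b), on(e,c), ontable(g)}

== RESULT ==
["clear(d)", "clear(e)", "clear(g)", "holding(b)", "on(c,b)", "on(e,c)", "ontable(g)"]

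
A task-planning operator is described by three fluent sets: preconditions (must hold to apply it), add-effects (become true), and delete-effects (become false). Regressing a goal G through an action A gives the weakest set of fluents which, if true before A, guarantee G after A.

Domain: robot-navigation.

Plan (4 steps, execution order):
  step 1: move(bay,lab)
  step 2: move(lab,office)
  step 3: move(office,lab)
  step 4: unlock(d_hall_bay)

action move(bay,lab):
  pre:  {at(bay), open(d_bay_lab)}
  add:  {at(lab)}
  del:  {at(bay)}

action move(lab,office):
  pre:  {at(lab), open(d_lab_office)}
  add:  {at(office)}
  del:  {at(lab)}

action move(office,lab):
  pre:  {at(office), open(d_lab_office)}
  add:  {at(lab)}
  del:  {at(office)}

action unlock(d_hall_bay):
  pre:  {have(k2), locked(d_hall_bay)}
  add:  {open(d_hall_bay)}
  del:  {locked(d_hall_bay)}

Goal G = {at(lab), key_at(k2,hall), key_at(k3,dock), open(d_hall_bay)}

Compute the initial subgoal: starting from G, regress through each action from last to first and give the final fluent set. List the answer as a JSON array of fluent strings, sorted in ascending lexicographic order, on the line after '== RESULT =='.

Regress step by step:
  through step 4 (unlock(d_hall_bay)): drop {open(d_hall_bay)}, keep {at(lab), key_at(k2,hall), key_at(k3,dock)}, require {have(k2), locked(d_hall_bay)}
    → {at(lab), have(k2), key_at(k2,hall), key_at(k3,dock), locked(d_hall_bay)}
  through step 3 (move(office,lab)): drop {at(lab)}, keep {have(k2), key_at(k2,hall), key_at(k3,dock), locked(d_hall_bay)}, require {at(office), open(d_lab_office)}
    → {at(office), have(k2), key_at(k2,hall), key_at(k3,dock), locked(d_hall_bay), open(d_lab_office)}
  through step 2 (move(lab,office)): drop {at(office)}, keep {have(k2), key_at(k2,hall), key_at(k3,dock), locked(d_hall_bay), open(d_lab_office)}, require {at(lab), open(d_lab_office)}
    → {at(lab), have(k2), key_at(k2,hall), key_at(k3,dock), locked(d_hall_bay), open(d_lab_office)}
  through step 1 (move(bay,lab)): drop {at(lab)}, keep {have(k2), key_at(k2,hall), key_at(k3,dock), locked(d_hall_bay), open(d_lab_office)}, require {at(bay), open(d_bay_lab)}
    → {at(bay), have(k2), key_at(k2,hall), key_at(k3,dock), locked(d_hall_bay), open(d_bay_lab), open(d_lab_office)}

== RESULT ==
["at(bay)", "have(k2)", "key_at(k2,hall)", "key_at(k3,dock)", "locked(d_hall_bay)", "open(d_bay_lab)", "open(d_lab_office)"]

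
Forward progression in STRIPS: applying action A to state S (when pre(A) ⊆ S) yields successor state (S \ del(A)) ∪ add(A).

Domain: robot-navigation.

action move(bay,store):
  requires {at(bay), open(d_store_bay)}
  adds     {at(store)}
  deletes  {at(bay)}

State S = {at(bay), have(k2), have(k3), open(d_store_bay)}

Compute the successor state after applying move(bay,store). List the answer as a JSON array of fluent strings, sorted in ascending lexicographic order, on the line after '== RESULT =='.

Progress:
  pre ⊆ S: {at(bay), open(d_store_bay)} ⊆ S  — applicable
  S \ del = {have(k2), have(k3), open(d_store_bay)}
  ∪ add   = {at(store), have(k2), have(k3), open(d_store_bay)}

== RESULT ==
["at(store)", "have(k2)", "have(k3)", "open(d_store_bay)"]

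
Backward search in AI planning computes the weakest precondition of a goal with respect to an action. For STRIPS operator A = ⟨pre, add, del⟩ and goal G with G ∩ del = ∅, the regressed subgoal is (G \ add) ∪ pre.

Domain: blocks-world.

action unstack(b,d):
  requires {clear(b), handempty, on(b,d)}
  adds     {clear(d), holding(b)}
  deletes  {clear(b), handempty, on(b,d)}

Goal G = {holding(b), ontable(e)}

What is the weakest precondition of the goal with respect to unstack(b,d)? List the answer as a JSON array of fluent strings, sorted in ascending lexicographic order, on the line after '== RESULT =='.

Regress:
  G ∩ del = {}  (empty — regression defined)
  G \ add = {holding(b), ontable(e)} \ {clear(d), holding(b)} = {ontable(e)}
  ∪ pre   = {ontable(e)} ∪ {clear(b), handempty, on(b,d)}
          = {clear(b), handempty, on(b,d), ontable(e)}

== RESULT ==
["clear(b)", "handempty", "on(b,d)", "ontable(e)"]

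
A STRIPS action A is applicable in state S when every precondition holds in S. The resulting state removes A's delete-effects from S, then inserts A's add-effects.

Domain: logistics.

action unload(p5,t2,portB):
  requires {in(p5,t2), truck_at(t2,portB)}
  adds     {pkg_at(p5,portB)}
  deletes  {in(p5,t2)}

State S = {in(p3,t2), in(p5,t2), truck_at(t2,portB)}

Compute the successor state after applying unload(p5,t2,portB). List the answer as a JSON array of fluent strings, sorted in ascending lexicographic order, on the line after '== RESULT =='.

Compute (S \ del) ∪ add:
  pre ⊆ S: {in(p5,t2), truck_at(t2,portB)} ⊆ S  — applicable
  S \ del = {in(p3,t2), truck_at(t2,portB)}
  ∪ add   = {in(p3,t2), pkg_at(p5,portB), truck_at(t2,portB)}

== RESULT ==
["in(p3,t2)", "pkg_at(p5,portB)", "truck_at(t2,portB)"]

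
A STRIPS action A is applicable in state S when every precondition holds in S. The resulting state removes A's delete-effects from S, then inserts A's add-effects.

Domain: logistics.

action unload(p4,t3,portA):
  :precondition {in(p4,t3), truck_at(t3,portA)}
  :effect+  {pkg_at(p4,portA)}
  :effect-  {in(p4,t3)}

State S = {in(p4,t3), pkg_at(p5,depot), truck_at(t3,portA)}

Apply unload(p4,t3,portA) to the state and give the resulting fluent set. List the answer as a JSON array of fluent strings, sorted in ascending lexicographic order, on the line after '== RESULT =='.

Compute (S \ del) ∪ add:
  pre ⊆ S: {in(p4,t3), truck_at(t3,portA)} ⊆ S  — applicable
  S \ del = {pkg_at(p5,depot), truck_at(t3,portA)}
  ∪ add   = {pkg_at(p4,portA), pkg_at(p5,depot), truck_at(t3,portA)}

== RESULT ==
["pkg_at(p4,portA)", "pkg_at(p5,depot)", "truck_at(t3,portA)"]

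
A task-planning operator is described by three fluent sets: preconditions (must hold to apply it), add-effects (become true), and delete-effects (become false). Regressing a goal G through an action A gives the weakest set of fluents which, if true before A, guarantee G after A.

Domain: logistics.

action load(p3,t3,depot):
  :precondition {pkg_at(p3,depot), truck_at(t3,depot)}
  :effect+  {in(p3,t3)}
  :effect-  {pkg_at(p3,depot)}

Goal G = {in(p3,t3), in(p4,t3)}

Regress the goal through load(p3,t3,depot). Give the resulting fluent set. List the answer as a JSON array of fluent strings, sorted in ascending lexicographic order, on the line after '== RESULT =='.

Regress:
  G ∩ del = {}  (empty — regression defined)
  G \ add = {in(p3,t3), in(p4,t3)} \ {in(p3,t3)} = {in(p4,t3)}
  ∪ pre   = {in(p4,t3)} ∪ {pkg_at(p3,depot), truck_at(t3,depot)}
          = {in(p4,t3), pkg_at(p3,depot), truck_at(t3,depot)}

== RESULT ==
["in(p4,t3)", "pkg_at(p3,depot)", "truck_at(t3,depot)"]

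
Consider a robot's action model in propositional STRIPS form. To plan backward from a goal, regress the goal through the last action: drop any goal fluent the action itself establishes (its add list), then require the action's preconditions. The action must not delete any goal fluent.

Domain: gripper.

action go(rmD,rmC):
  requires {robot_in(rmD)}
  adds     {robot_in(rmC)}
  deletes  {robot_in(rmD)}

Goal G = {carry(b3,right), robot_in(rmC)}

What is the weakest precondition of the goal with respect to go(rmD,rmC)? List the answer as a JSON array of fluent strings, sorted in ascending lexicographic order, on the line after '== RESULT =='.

Regress:
  G ∩ del = {}  (empty — regression defined)
  G \ add = {carry(b3,right), robot_in(rmC)} \ {robot_in(rmC)} = {carry(b3,right)}
  ∪ pre   = {carry(b3,right)} ∪ {robot_in(rmD)}
          = {carry(b3,right), robot_in(rmD)}

== RESULT ==
["carry(b3,right)", "robot_in(rmD)"]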